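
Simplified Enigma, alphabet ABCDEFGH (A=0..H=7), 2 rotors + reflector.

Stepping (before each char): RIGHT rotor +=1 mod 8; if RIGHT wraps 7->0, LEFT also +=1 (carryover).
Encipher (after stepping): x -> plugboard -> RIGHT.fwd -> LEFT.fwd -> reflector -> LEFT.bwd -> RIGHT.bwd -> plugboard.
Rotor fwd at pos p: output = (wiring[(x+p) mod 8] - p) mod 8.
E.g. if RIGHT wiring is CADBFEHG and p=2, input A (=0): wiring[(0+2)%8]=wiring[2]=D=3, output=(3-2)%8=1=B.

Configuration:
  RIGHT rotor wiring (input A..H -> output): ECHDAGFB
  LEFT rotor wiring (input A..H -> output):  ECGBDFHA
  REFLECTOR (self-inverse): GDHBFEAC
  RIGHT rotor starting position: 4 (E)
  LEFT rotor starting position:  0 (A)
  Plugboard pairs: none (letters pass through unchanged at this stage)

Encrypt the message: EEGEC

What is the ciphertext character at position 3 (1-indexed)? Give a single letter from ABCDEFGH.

Char 1 ('E'): step: R->5, L=0; E->plug->E->R->F->L->F->refl->E->L'->A->R'->B->plug->B
Char 2 ('E'): step: R->6, L=0; E->plug->E->R->B->L->C->refl->H->L'->G->R'->C->plug->C
Char 3 ('G'): step: R->7, L=0; G->plug->G->R->H->L->A->refl->G->L'->C->R'->A->plug->A

A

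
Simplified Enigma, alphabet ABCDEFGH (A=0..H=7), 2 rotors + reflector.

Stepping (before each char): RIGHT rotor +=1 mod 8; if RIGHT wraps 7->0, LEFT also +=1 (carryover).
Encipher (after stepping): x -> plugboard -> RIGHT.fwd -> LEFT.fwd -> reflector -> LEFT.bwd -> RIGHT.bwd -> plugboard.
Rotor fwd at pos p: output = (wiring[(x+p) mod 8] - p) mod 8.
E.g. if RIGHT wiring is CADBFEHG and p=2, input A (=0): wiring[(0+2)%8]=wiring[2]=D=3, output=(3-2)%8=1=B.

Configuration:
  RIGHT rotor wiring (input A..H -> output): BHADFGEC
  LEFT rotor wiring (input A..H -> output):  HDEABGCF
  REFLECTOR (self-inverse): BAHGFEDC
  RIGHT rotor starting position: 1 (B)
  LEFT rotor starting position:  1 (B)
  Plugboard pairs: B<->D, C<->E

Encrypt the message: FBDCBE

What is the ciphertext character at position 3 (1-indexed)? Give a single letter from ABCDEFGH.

Char 1 ('F'): step: R->2, L=1; F->plug->F->R->A->L->C->refl->H->L'->C->R'->E->plug->C
Char 2 ('B'): step: R->3, L=1; B->plug->D->R->B->L->D->refl->G->L'->H->R'->E->plug->C
Char 3 ('D'): step: R->4, L=1; D->plug->B->R->C->L->H->refl->C->L'->A->R'->C->plug->E

E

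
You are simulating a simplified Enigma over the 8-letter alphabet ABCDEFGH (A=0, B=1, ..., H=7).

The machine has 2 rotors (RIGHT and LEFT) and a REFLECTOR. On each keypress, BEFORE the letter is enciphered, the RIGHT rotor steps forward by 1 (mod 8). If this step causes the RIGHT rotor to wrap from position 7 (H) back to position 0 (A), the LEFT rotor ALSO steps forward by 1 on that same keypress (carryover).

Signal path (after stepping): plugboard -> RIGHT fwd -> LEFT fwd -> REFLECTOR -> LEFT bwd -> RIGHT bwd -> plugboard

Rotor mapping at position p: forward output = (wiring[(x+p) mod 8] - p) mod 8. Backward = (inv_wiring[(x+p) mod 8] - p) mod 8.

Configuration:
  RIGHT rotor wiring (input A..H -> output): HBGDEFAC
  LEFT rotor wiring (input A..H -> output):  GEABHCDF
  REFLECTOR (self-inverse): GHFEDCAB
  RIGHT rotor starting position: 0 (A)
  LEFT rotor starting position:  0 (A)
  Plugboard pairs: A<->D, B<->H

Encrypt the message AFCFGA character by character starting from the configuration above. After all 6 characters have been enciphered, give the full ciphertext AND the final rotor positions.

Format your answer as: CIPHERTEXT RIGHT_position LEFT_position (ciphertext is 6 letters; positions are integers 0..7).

Answer: ECDBFH 6 0

Derivation:
Char 1 ('A'): step: R->1, L=0; A->plug->D->R->D->L->B->refl->H->L'->E->R'->E->plug->E
Char 2 ('F'): step: R->2, L=0; F->plug->F->R->A->L->G->refl->A->L'->C->R'->C->plug->C
Char 3 ('C'): step: R->3, L=0; C->plug->C->R->C->L->A->refl->G->L'->A->R'->A->plug->D
Char 4 ('F'): step: R->4, L=0; F->plug->F->R->F->L->C->refl->F->L'->H->R'->H->plug->B
Char 5 ('G'): step: R->5, L=0; G->plug->G->R->G->L->D->refl->E->L'->B->R'->F->plug->F
Char 6 ('A'): step: R->6, L=0; A->plug->D->R->D->L->B->refl->H->L'->E->R'->B->plug->H
Final: ciphertext=ECDBFH, RIGHT=6, LEFT=0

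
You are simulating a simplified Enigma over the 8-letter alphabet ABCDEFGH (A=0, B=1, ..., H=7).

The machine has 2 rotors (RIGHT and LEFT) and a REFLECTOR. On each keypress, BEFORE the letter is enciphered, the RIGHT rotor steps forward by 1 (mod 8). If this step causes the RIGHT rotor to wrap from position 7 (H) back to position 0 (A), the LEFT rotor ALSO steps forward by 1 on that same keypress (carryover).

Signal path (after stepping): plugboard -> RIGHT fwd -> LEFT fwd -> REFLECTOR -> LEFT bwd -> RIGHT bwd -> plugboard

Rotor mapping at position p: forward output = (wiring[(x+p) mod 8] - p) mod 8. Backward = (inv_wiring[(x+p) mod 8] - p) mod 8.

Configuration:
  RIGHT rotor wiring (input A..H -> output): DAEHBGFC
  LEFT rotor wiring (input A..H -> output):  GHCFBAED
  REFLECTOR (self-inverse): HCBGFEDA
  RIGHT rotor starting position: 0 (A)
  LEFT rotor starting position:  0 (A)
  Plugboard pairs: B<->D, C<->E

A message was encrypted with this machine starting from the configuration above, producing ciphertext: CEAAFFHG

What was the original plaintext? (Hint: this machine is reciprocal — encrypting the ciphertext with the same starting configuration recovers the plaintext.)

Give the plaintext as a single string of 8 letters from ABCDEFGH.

Answer: GFBEDEAD

Derivation:
Char 1 ('C'): step: R->1, L=0; C->plug->E->R->F->L->A->refl->H->L'->B->R'->G->plug->G
Char 2 ('E'): step: R->2, L=0; E->plug->C->R->H->L->D->refl->G->L'->A->R'->F->plug->F
Char 3 ('A'): step: R->3, L=0; A->plug->A->R->E->L->B->refl->C->L'->C->R'->D->plug->B
Char 4 ('A'): step: R->4, L=0; A->plug->A->R->F->L->A->refl->H->L'->B->R'->C->plug->E
Char 5 ('F'): step: R->5, L=0; F->plug->F->R->H->L->D->refl->G->L'->A->R'->B->plug->D
Char 6 ('F'): step: R->6, L=0; F->plug->F->R->B->L->H->refl->A->L'->F->R'->C->plug->E
Char 7 ('H'): step: R->7, L=0; H->plug->H->R->G->L->E->refl->F->L'->D->R'->A->plug->A
Char 8 ('G'): step: R->0, L->1 (L advanced); G->plug->G->R->F->L->D->refl->G->L'->A->R'->B->plug->D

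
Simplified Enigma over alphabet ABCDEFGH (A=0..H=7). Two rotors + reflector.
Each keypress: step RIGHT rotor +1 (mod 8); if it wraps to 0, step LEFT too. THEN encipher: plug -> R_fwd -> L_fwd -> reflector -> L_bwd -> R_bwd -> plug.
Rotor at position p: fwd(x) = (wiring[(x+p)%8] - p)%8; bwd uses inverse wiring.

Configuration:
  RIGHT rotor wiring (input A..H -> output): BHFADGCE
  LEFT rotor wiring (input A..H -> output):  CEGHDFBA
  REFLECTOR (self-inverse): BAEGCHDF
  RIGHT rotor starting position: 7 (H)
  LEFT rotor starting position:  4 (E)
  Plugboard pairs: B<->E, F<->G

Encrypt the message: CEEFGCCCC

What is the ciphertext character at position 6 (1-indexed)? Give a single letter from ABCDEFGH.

Char 1 ('C'): step: R->0, L->5 (L advanced); C->plug->C->R->F->L->B->refl->A->L'->A->R'->D->plug->D
Char 2 ('E'): step: R->1, L=5; E->plug->B->R->E->L->H->refl->F->L'->D->R'->G->plug->F
Char 3 ('E'): step: R->2, L=5; E->plug->B->R->G->L->C->refl->E->L'->B->R'->C->plug->C
Char 4 ('F'): step: R->3, L=5; F->plug->G->R->E->L->H->refl->F->L'->D->R'->C->plug->C
Char 5 ('G'): step: R->4, L=5; G->plug->F->R->D->L->F->refl->H->L'->E->R'->H->plug->H
Char 6 ('C'): step: R->5, L=5; C->plug->C->R->H->L->G->refl->D->L'->C->R'->E->plug->B

B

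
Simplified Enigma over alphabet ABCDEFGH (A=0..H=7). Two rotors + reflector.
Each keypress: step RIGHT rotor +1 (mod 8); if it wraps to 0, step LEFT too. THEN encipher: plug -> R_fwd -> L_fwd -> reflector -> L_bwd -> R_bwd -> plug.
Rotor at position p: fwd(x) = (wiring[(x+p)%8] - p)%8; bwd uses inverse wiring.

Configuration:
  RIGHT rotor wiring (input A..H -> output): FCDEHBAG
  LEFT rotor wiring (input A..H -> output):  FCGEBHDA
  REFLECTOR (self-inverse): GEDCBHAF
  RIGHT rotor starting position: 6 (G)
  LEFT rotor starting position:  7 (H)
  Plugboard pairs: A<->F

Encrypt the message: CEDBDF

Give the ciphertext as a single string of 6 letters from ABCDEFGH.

Answer: DBFDHC

Derivation:
Char 1 ('C'): step: R->7, L=7; C->plug->C->R->D->L->H->refl->F->L'->E->R'->D->plug->D
Char 2 ('E'): step: R->0, L->0 (L advanced); E->plug->E->R->H->L->A->refl->G->L'->C->R'->B->plug->B
Char 3 ('D'): step: R->1, L=0; D->plug->D->R->G->L->D->refl->C->L'->B->R'->A->plug->F
Char 4 ('B'): step: R->2, L=0; B->plug->B->R->C->L->G->refl->A->L'->H->R'->D->plug->D
Char 5 ('D'): step: R->3, L=0; D->plug->D->R->F->L->H->refl->F->L'->A->R'->H->plug->H
Char 6 ('F'): step: R->4, L=0; F->plug->A->R->D->L->E->refl->B->L'->E->R'->C->plug->C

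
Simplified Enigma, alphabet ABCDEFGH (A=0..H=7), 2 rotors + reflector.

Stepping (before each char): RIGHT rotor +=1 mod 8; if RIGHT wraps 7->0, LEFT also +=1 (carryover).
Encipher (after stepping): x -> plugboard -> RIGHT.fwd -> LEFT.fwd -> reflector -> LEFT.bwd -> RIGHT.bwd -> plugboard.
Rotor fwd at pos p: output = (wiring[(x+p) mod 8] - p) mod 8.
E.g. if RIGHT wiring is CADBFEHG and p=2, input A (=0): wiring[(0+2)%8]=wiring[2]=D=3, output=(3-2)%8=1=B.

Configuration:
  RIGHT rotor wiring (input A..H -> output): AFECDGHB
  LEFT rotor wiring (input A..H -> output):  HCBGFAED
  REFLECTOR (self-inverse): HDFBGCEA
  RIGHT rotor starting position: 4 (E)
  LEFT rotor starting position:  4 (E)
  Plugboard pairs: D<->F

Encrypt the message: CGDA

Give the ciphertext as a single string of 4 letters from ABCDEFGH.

Answer: EAHD

Derivation:
Char 1 ('C'): step: R->5, L=4; C->plug->C->R->E->L->D->refl->B->L'->A->R'->E->plug->E
Char 2 ('G'): step: R->6, L=4; G->plug->G->R->F->L->G->refl->E->L'->B->R'->A->plug->A
Char 3 ('D'): step: R->7, L=4; D->plug->F->R->E->L->D->refl->B->L'->A->R'->H->plug->H
Char 4 ('A'): step: R->0, L->5 (L advanced); A->plug->A->R->A->L->D->refl->B->L'->G->R'->F->plug->D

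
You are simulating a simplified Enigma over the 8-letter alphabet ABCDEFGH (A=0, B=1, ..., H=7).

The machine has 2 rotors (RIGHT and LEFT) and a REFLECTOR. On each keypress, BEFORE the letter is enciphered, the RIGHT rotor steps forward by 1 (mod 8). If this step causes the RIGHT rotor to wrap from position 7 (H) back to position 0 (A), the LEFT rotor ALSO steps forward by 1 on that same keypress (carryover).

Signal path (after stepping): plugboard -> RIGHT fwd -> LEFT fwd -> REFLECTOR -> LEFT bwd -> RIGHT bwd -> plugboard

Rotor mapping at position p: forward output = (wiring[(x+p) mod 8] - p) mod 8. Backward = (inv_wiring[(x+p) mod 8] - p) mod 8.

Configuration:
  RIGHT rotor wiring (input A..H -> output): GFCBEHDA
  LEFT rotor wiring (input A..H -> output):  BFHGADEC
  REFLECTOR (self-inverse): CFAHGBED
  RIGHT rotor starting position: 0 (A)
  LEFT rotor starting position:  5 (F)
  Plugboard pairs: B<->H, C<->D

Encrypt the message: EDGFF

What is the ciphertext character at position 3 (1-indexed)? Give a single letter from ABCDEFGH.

Char 1 ('E'): step: R->1, L=5; E->plug->E->R->G->L->B->refl->F->L'->C->R'->F->plug->F
Char 2 ('D'): step: R->2, L=5; D->plug->C->R->C->L->F->refl->B->L'->G->R'->F->plug->F
Char 3 ('G'): step: R->3, L=5; G->plug->G->R->C->L->F->refl->B->L'->G->R'->A->plug->A

A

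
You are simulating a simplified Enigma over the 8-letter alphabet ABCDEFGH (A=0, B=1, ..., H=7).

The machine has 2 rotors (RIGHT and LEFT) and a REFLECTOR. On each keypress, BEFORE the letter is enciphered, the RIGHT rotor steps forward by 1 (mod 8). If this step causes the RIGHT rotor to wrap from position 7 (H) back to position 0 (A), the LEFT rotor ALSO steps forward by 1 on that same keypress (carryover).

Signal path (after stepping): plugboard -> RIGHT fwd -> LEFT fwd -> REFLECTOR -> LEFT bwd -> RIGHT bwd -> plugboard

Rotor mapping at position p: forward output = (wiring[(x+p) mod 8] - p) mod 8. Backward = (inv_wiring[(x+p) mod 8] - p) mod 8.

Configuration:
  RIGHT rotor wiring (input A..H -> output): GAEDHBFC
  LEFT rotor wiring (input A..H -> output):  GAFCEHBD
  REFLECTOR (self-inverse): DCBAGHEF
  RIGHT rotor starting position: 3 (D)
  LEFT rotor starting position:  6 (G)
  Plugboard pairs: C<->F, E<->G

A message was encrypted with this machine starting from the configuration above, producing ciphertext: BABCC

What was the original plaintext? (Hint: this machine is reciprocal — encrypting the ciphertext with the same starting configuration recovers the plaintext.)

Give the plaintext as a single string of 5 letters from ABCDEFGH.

Char 1 ('B'): step: R->4, L=6; B->plug->B->R->F->L->E->refl->G->L'->G->R'->D->plug->D
Char 2 ('A'): step: R->5, L=6; A->plug->A->R->E->L->H->refl->F->L'->B->R'->D->plug->D
Char 3 ('B'): step: R->6, L=6; B->plug->B->R->E->L->H->refl->F->L'->B->R'->G->plug->E
Char 4 ('C'): step: R->7, L=6; C->plug->F->R->A->L->D->refl->A->L'->C->R'->G->plug->E
Char 5 ('C'): step: R->0, L->7 (L advanced); C->plug->F->R->B->L->H->refl->F->L'->F->R'->G->plug->E

Answer: DDEEE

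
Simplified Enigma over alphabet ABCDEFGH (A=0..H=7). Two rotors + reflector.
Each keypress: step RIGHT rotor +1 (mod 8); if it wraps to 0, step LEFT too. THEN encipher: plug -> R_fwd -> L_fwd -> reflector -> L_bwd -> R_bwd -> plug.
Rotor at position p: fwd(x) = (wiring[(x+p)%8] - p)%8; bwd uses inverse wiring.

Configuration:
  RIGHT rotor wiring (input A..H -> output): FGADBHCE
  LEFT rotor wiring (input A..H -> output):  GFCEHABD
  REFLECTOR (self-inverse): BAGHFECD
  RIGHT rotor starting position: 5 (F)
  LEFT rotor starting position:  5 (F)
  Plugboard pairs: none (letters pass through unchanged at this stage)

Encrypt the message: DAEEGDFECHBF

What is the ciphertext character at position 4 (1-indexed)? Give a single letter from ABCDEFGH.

Char 1 ('D'): step: R->6, L=5; D->plug->D->R->A->L->D->refl->H->L'->G->R'->B->plug->B
Char 2 ('A'): step: R->7, L=5; A->plug->A->R->F->L->F->refl->E->L'->B->R'->D->plug->D
Char 3 ('E'): step: R->0, L->6 (L advanced); E->plug->E->R->B->L->F->refl->E->L'->E->R'->H->plug->H
Char 4 ('E'): step: R->1, L=6; E->plug->E->R->G->L->B->refl->A->L'->C->R'->C->plug->C

C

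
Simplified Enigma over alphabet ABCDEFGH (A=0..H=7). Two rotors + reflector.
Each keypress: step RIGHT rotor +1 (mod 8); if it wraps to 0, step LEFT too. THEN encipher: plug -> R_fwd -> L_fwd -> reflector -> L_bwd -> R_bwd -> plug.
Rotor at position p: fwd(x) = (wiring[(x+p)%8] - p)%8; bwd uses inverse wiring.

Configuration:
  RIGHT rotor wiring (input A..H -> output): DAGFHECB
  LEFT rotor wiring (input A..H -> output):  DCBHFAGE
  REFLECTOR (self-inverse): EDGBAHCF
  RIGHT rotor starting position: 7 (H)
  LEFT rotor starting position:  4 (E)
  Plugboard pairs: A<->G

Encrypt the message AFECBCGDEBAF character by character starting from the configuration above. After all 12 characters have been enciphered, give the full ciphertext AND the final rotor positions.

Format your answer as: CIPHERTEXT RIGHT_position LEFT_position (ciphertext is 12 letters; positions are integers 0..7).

Answer: FAAFHHDAHCFH 3 6

Derivation:
Char 1 ('A'): step: R->0, L->5 (L advanced); A->plug->G->R->C->L->H->refl->F->L'->E->R'->F->plug->F
Char 2 ('F'): step: R->1, L=5; F->plug->F->R->B->L->B->refl->D->L'->A->R'->G->plug->A
Char 3 ('E'): step: R->2, L=5; E->plug->E->R->A->L->D->refl->B->L'->B->R'->G->plug->A
Char 4 ('C'): step: R->3, L=5; C->plug->C->R->B->L->B->refl->D->L'->A->R'->F->plug->F
Char 5 ('B'): step: R->4, L=5; B->plug->B->R->A->L->D->refl->B->L'->B->R'->H->plug->H
Char 6 ('C'): step: R->5, L=5; C->plug->C->R->E->L->F->refl->H->L'->C->R'->H->plug->H
Char 7 ('G'): step: R->6, L=5; G->plug->A->R->E->L->F->refl->H->L'->C->R'->D->plug->D
Char 8 ('D'): step: R->7, L=5; D->plug->D->R->H->L->A->refl->E->L'->F->R'->G->plug->A
Char 9 ('E'): step: R->0, L->6 (L advanced); E->plug->E->R->H->L->C->refl->G->L'->B->R'->H->plug->H
Char 10 ('B'): step: R->1, L=6; B->plug->B->R->F->L->B->refl->D->L'->E->R'->C->plug->C
Char 11 ('A'): step: R->2, L=6; A->plug->G->R->B->L->G->refl->C->L'->H->R'->F->plug->F
Char 12 ('F'): step: R->3, L=6; F->plug->F->R->A->L->A->refl->E->L'->D->R'->H->plug->H
Final: ciphertext=FAAFHHDAHCFH, RIGHT=3, LEFT=6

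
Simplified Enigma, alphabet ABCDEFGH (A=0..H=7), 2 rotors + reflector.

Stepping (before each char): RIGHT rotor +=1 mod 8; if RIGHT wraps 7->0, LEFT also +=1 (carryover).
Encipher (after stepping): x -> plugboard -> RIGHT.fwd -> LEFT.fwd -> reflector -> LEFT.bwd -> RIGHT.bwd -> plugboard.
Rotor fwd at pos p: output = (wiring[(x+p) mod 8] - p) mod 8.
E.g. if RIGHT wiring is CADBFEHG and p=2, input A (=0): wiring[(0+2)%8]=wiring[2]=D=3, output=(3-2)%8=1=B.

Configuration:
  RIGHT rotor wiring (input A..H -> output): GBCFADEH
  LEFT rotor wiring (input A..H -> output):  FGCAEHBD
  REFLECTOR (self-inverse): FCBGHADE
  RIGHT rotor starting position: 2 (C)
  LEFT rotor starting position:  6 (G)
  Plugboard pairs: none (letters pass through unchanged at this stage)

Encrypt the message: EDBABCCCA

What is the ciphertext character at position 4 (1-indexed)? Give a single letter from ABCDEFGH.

Char 1 ('E'): step: R->3, L=6; E->plug->E->R->E->L->E->refl->H->L'->C->R'->A->plug->A
Char 2 ('D'): step: R->4, L=6; D->plug->D->R->D->L->A->refl->F->L'->B->R'->H->plug->H
Char 3 ('B'): step: R->5, L=6; B->plug->B->R->H->L->B->refl->C->L'->F->R'->F->plug->F
Char 4 ('A'): step: R->6, L=6; A->plug->A->R->G->L->G->refl->D->L'->A->R'->C->plug->C

C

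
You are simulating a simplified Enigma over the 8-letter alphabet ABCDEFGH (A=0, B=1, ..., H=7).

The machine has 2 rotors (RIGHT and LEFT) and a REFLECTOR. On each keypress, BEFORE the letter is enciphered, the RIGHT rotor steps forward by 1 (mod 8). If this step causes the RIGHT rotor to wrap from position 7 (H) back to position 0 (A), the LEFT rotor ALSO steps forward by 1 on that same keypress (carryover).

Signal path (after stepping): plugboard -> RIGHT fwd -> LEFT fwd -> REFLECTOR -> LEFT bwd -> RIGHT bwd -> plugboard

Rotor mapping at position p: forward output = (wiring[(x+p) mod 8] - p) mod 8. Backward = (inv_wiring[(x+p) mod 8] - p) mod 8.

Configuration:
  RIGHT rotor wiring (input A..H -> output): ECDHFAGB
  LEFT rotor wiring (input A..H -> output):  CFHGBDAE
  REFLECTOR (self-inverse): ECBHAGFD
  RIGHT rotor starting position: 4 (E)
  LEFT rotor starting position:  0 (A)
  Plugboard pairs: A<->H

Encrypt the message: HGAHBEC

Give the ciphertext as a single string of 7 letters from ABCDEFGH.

Answer: BCFDHFE

Derivation:
Char 1 ('H'): step: R->5, L=0; H->plug->A->R->D->L->G->refl->F->L'->B->R'->B->plug->B
Char 2 ('G'): step: R->6, L=0; G->plug->G->R->H->L->E->refl->A->L'->G->R'->C->plug->C
Char 3 ('A'): step: R->7, L=0; A->plug->H->R->H->L->E->refl->A->L'->G->R'->F->plug->F
Char 4 ('H'): step: R->0, L->1 (L advanced); H->plug->A->R->E->L->C->refl->B->L'->H->R'->D->plug->D
Char 5 ('B'): step: R->1, L=1; B->plug->B->R->C->L->F->refl->G->L'->B->R'->A->plug->H
Char 6 ('E'): step: R->2, L=1; E->plug->E->R->E->L->C->refl->B->L'->H->R'->F->plug->F
Char 7 ('C'): step: R->3, L=1; C->plug->C->R->F->L->H->refl->D->L'->G->R'->E->plug->E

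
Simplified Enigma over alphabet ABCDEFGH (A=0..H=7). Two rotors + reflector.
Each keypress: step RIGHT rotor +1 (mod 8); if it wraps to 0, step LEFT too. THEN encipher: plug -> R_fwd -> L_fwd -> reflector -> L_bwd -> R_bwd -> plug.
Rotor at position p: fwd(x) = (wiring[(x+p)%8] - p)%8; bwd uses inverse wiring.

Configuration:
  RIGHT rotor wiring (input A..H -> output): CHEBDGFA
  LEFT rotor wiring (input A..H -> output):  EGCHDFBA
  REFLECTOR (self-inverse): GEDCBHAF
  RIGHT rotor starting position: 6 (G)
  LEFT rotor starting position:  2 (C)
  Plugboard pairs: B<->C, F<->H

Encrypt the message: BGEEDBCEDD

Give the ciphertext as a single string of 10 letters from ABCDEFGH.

Answer: DFBBAHDCBE

Derivation:
Char 1 ('B'): step: R->7, L=2; B->plug->C->R->A->L->A->refl->G->L'->F->R'->D->plug->D
Char 2 ('G'): step: R->0, L->3 (L advanced); G->plug->G->R->F->L->B->refl->E->L'->A->R'->H->plug->F
Char 3 ('E'): step: R->1, L=3; E->plug->E->R->F->L->B->refl->E->L'->A->R'->C->plug->B
Char 4 ('E'): step: R->2, L=3; E->plug->E->R->D->L->G->refl->A->L'->B->R'->C->plug->B
Char 5 ('D'): step: R->3, L=3; D->plug->D->R->C->L->C->refl->D->L'->G->R'->A->plug->A
Char 6 ('B'): step: R->4, L=3; B->plug->C->R->B->L->A->refl->G->L'->D->R'->F->plug->H
Char 7 ('C'): step: R->5, L=3; C->plug->B->R->A->L->E->refl->B->L'->F->R'->D->plug->D
Char 8 ('E'): step: R->6, L=3; E->plug->E->R->G->L->D->refl->C->L'->C->R'->B->plug->C
Char 9 ('D'): step: R->7, L=3; D->plug->D->R->F->L->B->refl->E->L'->A->R'->C->plug->B
Char 10 ('D'): step: R->0, L->4 (L advanced); D->plug->D->R->B->L->B->refl->E->L'->D->R'->E->plug->E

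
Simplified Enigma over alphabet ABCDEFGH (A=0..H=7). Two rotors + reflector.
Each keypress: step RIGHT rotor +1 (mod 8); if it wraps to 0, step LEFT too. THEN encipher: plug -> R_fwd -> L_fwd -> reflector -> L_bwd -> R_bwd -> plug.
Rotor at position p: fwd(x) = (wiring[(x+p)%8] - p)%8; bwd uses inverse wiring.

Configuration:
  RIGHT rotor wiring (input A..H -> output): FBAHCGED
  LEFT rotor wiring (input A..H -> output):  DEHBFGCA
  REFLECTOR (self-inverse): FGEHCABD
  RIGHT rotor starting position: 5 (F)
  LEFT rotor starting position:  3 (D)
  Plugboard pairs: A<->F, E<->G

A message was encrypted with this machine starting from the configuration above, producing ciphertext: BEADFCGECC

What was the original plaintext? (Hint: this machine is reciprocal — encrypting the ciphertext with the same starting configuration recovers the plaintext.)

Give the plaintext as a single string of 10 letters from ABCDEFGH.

Answer: EDEADDHDBG

Derivation:
Char 1 ('B'): step: R->6, L=3; B->plug->B->R->F->L->A->refl->F->L'->E->R'->G->plug->E
Char 2 ('E'): step: R->7, L=3; E->plug->G->R->H->L->E->refl->C->L'->B->R'->D->plug->D
Char 3 ('A'): step: R->0, L->4 (L advanced); A->plug->F->R->G->L->D->refl->H->L'->E->R'->G->plug->E
Char 4 ('D'): step: R->1, L=4; D->plug->D->R->B->L->C->refl->E->L'->D->R'->F->plug->A
Char 5 ('F'): step: R->2, L=4; F->plug->A->R->G->L->D->refl->H->L'->E->R'->D->plug->D
Char 6 ('C'): step: R->3, L=4; C->plug->C->R->D->L->E->refl->C->L'->B->R'->D->plug->D
Char 7 ('G'): step: R->4, L=4; G->plug->E->R->B->L->C->refl->E->L'->D->R'->H->plug->H
Char 8 ('E'): step: R->5, L=4; E->plug->G->R->C->L->G->refl->B->L'->A->R'->D->plug->D
Char 9 ('C'): step: R->6, L=4; C->plug->C->R->H->L->F->refl->A->L'->F->R'->B->plug->B
Char 10 ('C'): step: R->7, L=4; C->plug->C->R->C->L->G->refl->B->L'->A->R'->E->plug->G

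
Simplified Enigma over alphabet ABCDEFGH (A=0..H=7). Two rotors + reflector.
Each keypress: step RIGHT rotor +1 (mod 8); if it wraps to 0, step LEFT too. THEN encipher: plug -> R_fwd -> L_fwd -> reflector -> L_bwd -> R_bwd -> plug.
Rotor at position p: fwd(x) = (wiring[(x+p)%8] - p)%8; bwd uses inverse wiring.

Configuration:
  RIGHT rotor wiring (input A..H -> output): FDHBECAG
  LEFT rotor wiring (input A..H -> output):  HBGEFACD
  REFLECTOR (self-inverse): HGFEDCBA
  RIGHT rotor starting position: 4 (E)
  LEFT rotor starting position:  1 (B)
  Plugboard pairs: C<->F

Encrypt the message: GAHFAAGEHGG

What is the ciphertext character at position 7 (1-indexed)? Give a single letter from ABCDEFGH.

Char 1 ('G'): step: R->5, L=1; G->plug->G->R->E->L->H->refl->A->L'->A->R'->D->plug->D
Char 2 ('A'): step: R->6, L=1; A->plug->A->R->C->L->D->refl->E->L'->D->R'->F->plug->C
Char 3 ('H'): step: R->7, L=1; H->plug->H->R->B->L->F->refl->C->L'->G->R'->B->plug->B
Char 4 ('F'): step: R->0, L->2 (L advanced); F->plug->C->R->H->L->H->refl->A->L'->E->R'->E->plug->E
Char 5 ('A'): step: R->1, L=2; A->plug->A->R->C->L->D->refl->E->L'->A->R'->C->plug->F
Char 6 ('A'): step: R->2, L=2; A->plug->A->R->F->L->B->refl->G->L'->D->R'->G->plug->G
Char 7 ('G'): step: R->3, L=2; G->plug->G->R->A->L->E->refl->D->L'->C->R'->F->plug->C

C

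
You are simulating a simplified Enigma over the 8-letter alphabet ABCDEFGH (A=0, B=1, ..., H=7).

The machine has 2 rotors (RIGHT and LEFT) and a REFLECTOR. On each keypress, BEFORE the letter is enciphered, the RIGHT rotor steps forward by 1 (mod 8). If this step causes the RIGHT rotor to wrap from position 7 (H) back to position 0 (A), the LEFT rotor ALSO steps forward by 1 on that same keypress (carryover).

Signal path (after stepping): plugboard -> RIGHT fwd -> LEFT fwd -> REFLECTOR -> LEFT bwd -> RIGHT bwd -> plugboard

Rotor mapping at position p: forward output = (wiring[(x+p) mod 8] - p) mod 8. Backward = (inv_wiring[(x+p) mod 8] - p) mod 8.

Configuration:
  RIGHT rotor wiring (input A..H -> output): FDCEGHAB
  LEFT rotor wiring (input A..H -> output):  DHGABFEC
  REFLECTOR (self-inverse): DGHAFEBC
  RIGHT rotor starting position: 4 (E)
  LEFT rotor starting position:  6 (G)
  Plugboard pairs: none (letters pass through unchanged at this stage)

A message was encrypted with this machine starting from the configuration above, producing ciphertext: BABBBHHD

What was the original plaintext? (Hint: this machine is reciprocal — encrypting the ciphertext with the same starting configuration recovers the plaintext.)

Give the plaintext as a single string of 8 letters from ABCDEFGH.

Char 1 ('B'): step: R->5, L=6; B->plug->B->R->D->L->B->refl->G->L'->A->R'->D->plug->D
Char 2 ('A'): step: R->6, L=6; A->plug->A->R->C->L->F->refl->E->L'->B->R'->H->plug->H
Char 3 ('B'): step: R->7, L=6; B->plug->B->R->G->L->D->refl->A->L'->E->R'->C->plug->C
Char 4 ('B'): step: R->0, L->7 (L advanced); B->plug->B->R->D->L->H->refl->C->L'->F->R'->A->plug->A
Char 5 ('B'): step: R->1, L=7; B->plug->B->R->B->L->E->refl->F->L'->H->R'->F->plug->F
Char 6 ('H'): step: R->2, L=7; H->plug->H->R->B->L->E->refl->F->L'->H->R'->F->plug->F
Char 7 ('H'): step: R->3, L=7; H->plug->H->R->H->L->F->refl->E->L'->B->R'->A->plug->A
Char 8 ('D'): step: R->4, L=7; D->plug->D->R->F->L->C->refl->H->L'->D->R'->B->plug->B

Answer: DHCAFFAB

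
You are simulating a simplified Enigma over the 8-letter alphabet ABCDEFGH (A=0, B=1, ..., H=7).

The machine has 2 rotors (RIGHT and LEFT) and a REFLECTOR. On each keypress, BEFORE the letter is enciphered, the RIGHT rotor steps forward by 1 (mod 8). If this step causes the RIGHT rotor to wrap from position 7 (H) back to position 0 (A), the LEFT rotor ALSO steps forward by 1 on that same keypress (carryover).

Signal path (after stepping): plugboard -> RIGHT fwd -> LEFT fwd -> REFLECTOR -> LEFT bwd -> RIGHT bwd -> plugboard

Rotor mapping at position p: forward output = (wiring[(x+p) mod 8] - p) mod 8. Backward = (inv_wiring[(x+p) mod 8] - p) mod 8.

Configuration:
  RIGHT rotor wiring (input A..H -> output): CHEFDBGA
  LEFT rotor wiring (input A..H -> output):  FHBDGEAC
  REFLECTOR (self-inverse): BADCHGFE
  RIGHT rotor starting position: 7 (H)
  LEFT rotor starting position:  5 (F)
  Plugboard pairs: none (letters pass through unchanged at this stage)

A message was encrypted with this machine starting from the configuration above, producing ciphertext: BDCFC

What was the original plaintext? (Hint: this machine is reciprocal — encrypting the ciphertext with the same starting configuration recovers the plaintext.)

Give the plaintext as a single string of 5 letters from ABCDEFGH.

Answer: DHAEH

Derivation:
Char 1 ('B'): step: R->0, L->6 (L advanced); B->plug->B->R->H->L->G->refl->F->L'->F->R'->D->plug->D
Char 2 ('D'): step: R->1, L=6; D->plug->D->R->C->L->H->refl->E->L'->B->R'->H->plug->H
Char 3 ('C'): step: R->2, L=6; C->plug->C->R->B->L->E->refl->H->L'->C->R'->A->plug->A
Char 4 ('F'): step: R->3, L=6; F->plug->F->R->H->L->G->refl->F->L'->F->R'->E->plug->E
Char 5 ('C'): step: R->4, L=6; C->plug->C->R->C->L->H->refl->E->L'->B->R'->H->plug->H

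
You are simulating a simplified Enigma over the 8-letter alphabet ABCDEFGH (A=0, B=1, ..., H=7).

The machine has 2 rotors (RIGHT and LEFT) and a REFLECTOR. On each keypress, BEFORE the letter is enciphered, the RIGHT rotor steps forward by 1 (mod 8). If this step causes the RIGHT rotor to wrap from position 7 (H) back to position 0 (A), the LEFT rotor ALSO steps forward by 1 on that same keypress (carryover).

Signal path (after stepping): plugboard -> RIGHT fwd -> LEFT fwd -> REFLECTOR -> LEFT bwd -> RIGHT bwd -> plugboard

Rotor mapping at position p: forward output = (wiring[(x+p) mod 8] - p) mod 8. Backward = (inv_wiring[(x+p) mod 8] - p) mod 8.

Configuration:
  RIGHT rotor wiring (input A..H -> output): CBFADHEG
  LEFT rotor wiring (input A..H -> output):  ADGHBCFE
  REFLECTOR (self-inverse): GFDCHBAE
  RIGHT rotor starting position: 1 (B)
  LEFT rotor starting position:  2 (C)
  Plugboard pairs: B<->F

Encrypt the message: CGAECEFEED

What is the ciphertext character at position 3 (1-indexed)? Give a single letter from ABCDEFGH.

Char 1 ('C'): step: R->2, L=2; C->plug->C->R->B->L->F->refl->B->L'->H->R'->H->plug->H
Char 2 ('G'): step: R->3, L=2; G->plug->G->R->G->L->G->refl->A->L'->D->R'->E->plug->E
Char 3 ('A'): step: R->4, L=2; A->plug->A->R->H->L->B->refl->F->L'->B->R'->G->plug->G

G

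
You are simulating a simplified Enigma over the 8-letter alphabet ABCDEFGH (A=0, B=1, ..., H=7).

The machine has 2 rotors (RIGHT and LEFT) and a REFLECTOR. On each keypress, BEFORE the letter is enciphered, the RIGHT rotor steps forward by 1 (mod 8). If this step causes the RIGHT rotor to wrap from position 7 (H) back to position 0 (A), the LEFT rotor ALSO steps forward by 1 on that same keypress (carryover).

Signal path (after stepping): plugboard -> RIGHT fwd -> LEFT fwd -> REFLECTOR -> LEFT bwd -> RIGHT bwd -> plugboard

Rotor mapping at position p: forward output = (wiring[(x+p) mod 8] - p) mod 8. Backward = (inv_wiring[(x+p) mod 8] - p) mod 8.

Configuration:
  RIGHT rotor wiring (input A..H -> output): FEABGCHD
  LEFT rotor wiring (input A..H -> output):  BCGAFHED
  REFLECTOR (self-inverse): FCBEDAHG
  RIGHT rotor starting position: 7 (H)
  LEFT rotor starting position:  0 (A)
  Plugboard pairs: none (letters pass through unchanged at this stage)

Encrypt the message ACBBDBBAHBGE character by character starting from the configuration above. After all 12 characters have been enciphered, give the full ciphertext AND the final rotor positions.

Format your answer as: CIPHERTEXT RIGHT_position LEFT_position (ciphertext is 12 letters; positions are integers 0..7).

Char 1 ('A'): step: R->0, L->1 (L advanced); A->plug->A->R->F->L->D->refl->E->L'->D->R'->H->plug->H
Char 2 ('C'): step: R->1, L=1; C->plug->C->R->A->L->B->refl->C->L'->G->R'->F->plug->F
Char 3 ('B'): step: R->2, L=1; B->plug->B->R->H->L->A->refl->F->L'->B->R'->F->plug->F
Char 4 ('B'): step: R->3, L=1; B->plug->B->R->D->L->E->refl->D->L'->F->R'->H->plug->H
Char 5 ('D'): step: R->4, L=1; D->plug->D->R->H->L->A->refl->F->L'->B->R'->E->plug->E
Char 6 ('B'): step: R->5, L=1; B->plug->B->R->C->L->H->refl->G->L'->E->R'->G->plug->G
Char 7 ('B'): step: R->6, L=1; B->plug->B->R->F->L->D->refl->E->L'->D->R'->F->plug->F
Char 8 ('A'): step: R->7, L=1; A->plug->A->R->E->L->G->refl->H->L'->C->R'->E->plug->E
Char 9 ('H'): step: R->0, L->2 (L advanced); H->plug->H->R->D->L->F->refl->A->L'->H->R'->G->plug->G
Char 10 ('B'): step: R->1, L=2; B->plug->B->R->H->L->A->refl->F->L'->D->R'->A->plug->A
Char 11 ('G'): step: R->2, L=2; G->plug->G->R->D->L->F->refl->A->L'->H->R'->B->plug->B
Char 12 ('E'): step: R->3, L=2; E->plug->E->R->A->L->E->refl->D->L'->C->R'->F->plug->F
Final: ciphertext=HFFHEGFEGABF, RIGHT=3, LEFT=2

Answer: HFFHEGFEGABF 3 2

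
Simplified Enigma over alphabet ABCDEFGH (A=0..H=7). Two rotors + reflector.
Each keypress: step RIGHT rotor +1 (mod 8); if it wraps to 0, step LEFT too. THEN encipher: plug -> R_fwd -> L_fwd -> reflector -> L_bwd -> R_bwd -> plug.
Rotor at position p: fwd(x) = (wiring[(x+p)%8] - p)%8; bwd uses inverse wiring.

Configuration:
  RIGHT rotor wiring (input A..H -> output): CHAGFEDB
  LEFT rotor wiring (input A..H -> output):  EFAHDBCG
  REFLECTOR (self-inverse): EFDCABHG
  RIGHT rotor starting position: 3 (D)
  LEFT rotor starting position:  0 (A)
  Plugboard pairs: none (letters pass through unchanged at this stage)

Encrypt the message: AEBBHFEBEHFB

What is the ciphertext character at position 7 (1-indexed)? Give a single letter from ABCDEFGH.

Char 1 ('A'): step: R->4, L=0; A->plug->A->R->B->L->F->refl->B->L'->F->R'->D->plug->D
Char 2 ('E'): step: R->5, L=0; E->plug->E->R->C->L->A->refl->E->L'->A->R'->H->plug->H
Char 3 ('B'): step: R->6, L=0; B->plug->B->R->D->L->H->refl->G->L'->H->R'->G->plug->G
Char 4 ('B'): step: R->7, L=0; B->plug->B->R->D->L->H->refl->G->L'->H->R'->E->plug->E
Char 5 ('H'): step: R->0, L->1 (L advanced); H->plug->H->R->B->L->H->refl->G->L'->C->R'->A->plug->A
Char 6 ('F'): step: R->1, L=1; F->plug->F->R->C->L->G->refl->H->L'->B->R'->H->plug->H
Char 7 ('E'): step: R->2, L=1; E->plug->E->R->B->L->H->refl->G->L'->C->R'->D->plug->D

D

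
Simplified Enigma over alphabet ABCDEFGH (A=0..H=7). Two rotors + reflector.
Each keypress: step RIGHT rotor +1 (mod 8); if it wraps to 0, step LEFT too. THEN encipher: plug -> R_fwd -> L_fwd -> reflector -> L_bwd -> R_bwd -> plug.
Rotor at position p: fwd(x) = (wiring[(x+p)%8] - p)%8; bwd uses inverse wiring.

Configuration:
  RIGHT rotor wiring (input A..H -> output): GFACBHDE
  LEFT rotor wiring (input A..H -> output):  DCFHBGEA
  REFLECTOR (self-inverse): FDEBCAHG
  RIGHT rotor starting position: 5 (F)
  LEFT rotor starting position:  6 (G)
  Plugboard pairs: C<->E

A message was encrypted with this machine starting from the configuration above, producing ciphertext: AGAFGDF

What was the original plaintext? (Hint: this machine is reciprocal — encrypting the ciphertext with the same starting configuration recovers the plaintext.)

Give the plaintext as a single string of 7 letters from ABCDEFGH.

Answer: BHGDEGA

Derivation:
Char 1 ('A'): step: R->6, L=6; A->plug->A->R->F->L->B->refl->D->L'->G->R'->B->plug->B
Char 2 ('G'): step: R->7, L=6; G->plug->G->R->A->L->G->refl->H->L'->E->R'->H->plug->H
Char 3 ('A'): step: R->0, L->7 (L advanced); A->plug->A->R->G->L->H->refl->G->L'->D->R'->G->plug->G
Char 4 ('F'): step: R->1, L=7; F->plug->F->R->C->L->D->refl->B->L'->A->R'->D->plug->D
Char 5 ('G'): step: R->2, L=7; G->plug->G->R->E->L->A->refl->F->L'->H->R'->C->plug->E
Char 6 ('D'): step: R->3, L=7; D->plug->D->R->A->L->B->refl->D->L'->C->R'->G->plug->G
Char 7 ('F'): step: R->4, L=7; F->plug->F->R->B->L->E->refl->C->L'->F->R'->A->plug->A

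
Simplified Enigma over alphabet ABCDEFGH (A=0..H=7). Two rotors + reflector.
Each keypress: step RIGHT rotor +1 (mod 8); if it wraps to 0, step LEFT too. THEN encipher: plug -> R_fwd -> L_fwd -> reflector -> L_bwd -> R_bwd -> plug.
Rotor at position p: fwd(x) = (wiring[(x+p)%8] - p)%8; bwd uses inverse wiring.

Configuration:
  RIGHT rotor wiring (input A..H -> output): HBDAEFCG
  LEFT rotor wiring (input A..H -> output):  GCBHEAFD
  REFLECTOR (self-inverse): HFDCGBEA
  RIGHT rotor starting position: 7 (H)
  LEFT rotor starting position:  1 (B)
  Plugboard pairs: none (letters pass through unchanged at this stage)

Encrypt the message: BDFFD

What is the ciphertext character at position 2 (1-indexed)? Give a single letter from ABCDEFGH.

Char 1 ('B'): step: R->0, L->2 (L advanced); B->plug->B->R->B->L->F->refl->B->L'->F->R'->F->plug->F
Char 2 ('D'): step: R->1, L=2; D->plug->D->R->D->L->G->refl->E->L'->G->R'->H->plug->H

H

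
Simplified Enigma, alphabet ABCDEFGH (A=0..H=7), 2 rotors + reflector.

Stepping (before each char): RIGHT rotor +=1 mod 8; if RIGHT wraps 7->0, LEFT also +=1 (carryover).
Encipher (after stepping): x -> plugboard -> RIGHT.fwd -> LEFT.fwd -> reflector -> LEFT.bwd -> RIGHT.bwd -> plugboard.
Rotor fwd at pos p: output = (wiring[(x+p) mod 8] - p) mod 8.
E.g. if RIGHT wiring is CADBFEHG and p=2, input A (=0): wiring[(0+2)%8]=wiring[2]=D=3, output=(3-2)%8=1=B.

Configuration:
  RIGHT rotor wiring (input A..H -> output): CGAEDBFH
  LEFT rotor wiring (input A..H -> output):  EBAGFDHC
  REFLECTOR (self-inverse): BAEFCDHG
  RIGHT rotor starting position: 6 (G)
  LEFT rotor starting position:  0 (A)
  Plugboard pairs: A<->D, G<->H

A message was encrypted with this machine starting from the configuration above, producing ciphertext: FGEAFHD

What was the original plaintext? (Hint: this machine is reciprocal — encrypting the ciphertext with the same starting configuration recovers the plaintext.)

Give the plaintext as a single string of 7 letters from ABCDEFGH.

Char 1 ('F'): step: R->7, L=0; F->plug->F->R->E->L->F->refl->D->L'->F->R'->E->plug->E
Char 2 ('G'): step: R->0, L->1 (L advanced); G->plug->H->R->H->L->D->refl->F->L'->C->R'->A->plug->D
Char 3 ('E'): step: R->1, L=1; E->plug->E->R->A->L->A->refl->B->L'->G->R'->G->plug->H
Char 4 ('A'): step: R->2, L=1; A->plug->D->R->H->L->D->refl->F->L'->C->R'->B->plug->B
Char 5 ('F'): step: R->3, L=1; F->plug->F->R->H->L->D->refl->F->L'->C->R'->D->plug->A
Char 6 ('H'): step: R->4, L=1; H->plug->G->R->E->L->C->refl->E->L'->D->R'->D->plug->A
Char 7 ('D'): step: R->5, L=1; D->plug->A->R->E->L->C->refl->E->L'->D->R'->F->plug->F

Answer: EDHBAAF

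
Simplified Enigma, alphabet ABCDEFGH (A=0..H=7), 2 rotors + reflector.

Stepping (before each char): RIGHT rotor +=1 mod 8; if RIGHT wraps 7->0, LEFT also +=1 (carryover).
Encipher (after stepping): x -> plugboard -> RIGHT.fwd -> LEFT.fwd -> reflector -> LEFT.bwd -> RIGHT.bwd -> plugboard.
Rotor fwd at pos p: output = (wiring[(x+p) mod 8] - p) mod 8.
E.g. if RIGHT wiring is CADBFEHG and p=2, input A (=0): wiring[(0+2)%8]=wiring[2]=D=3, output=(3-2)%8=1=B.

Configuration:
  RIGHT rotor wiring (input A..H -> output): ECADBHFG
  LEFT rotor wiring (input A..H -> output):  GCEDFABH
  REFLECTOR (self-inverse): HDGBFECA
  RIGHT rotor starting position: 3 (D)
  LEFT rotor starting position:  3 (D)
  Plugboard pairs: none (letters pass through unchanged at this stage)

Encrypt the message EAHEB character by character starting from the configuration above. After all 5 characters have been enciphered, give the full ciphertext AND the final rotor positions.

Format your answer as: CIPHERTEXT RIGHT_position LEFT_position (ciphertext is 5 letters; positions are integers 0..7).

Answer: FHGFE 0 4

Derivation:
Char 1 ('E'): step: R->4, L=3; E->plug->E->R->A->L->A->refl->H->L'->G->R'->F->plug->F
Char 2 ('A'): step: R->5, L=3; A->plug->A->R->C->L->F->refl->E->L'->E->R'->H->plug->H
Char 3 ('H'): step: R->6, L=3; H->plug->H->R->B->L->C->refl->G->L'->D->R'->G->plug->G
Char 4 ('E'): step: R->7, L=3; E->plug->E->R->E->L->E->refl->F->L'->C->R'->F->plug->F
Char 5 ('B'): step: R->0, L->4 (L advanced); B->plug->B->R->C->L->F->refl->E->L'->B->R'->E->plug->E
Final: ciphertext=FHGFE, RIGHT=0, LEFT=4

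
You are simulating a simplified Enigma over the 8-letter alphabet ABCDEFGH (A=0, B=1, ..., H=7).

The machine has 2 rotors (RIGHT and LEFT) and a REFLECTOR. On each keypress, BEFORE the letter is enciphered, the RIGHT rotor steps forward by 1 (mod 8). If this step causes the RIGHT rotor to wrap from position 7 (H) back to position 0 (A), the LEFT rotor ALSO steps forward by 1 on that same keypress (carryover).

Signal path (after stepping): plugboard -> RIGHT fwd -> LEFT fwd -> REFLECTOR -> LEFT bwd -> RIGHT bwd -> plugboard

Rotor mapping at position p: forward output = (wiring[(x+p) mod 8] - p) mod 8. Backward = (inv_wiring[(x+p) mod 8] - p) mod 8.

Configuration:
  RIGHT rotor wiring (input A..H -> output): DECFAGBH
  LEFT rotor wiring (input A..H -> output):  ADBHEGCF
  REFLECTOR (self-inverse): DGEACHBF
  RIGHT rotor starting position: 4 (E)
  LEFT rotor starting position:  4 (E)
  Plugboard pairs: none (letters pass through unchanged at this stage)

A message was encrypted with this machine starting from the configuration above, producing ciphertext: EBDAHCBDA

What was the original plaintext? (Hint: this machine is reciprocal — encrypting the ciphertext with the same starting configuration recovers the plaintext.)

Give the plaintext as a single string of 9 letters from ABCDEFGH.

Char 1 ('E'): step: R->5, L=4; E->plug->E->R->H->L->D->refl->A->L'->A->R'->G->plug->G
Char 2 ('B'): step: R->6, L=4; B->plug->B->R->B->L->C->refl->E->L'->E->R'->E->plug->E
Char 3 ('D'): step: R->7, L=4; D->plug->D->R->D->L->B->refl->G->L'->C->R'->H->plug->H
Char 4 ('A'): step: R->0, L->5 (L advanced); A->plug->A->R->D->L->D->refl->A->L'->C->R'->C->plug->C
Char 5 ('H'): step: R->1, L=5; H->plug->H->R->C->L->A->refl->D->L'->D->R'->A->plug->A
Char 6 ('C'): step: R->2, L=5; C->plug->C->R->G->L->C->refl->E->L'->F->R'->F->plug->F
Char 7 ('B'): step: R->3, L=5; B->plug->B->R->F->L->E->refl->C->L'->G->R'->D->plug->D
Char 8 ('D'): step: R->4, L=5; D->plug->D->R->D->L->D->refl->A->L'->C->R'->B->plug->B
Char 9 ('A'): step: R->5, L=5; A->plug->A->R->B->L->F->refl->H->L'->H->R'->E->plug->E

Answer: GEHCAFDBE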